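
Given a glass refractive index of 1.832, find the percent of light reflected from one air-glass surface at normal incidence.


Fresnel reflectance at normal incidence:
  R = ((n - 1)/(n + 1))^2
  (n - 1)/(n + 1) = (1.832 - 1)/(1.832 + 1) = 0.293785
  R = 0.293785^2 = 0.0863096
  R(%) = 0.0863096 * 100 = 8.631%

8.631%


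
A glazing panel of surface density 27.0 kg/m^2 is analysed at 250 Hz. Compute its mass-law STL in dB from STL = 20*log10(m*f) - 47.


Mass law: STL = 20 * log10(m * f) - 47
  m * f = 27.0 * 250 = 6750
  log10(6750) = 3.8293
  STL = 20 * 3.8293 - 47 = 76.586 - 47 = 29.6 dB

29.6 dB


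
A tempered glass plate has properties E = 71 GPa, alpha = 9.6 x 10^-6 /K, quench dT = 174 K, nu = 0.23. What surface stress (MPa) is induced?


Tempering stress: sigma = E * alpha * dT / (1 - nu)
  E (MPa) = 71 * 1000 = 71000
  Numerator = 71000 * (9.6 x 10^-6) * 174 = 118.5984
  Denominator = 1 - 0.23 = 0.77
  sigma = 118.5984 / 0.77 = 154.0 MPa

154.0 MPa


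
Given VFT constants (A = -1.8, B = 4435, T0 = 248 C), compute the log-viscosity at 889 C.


VFT equation: log(eta) = A + B / (T - T0)
  T - T0 = 889 - 248 = 641
  B / (T - T0) = 4435 / 641 = 6.919
  log(eta) = -1.8 + 6.919 = 5.119

5.119


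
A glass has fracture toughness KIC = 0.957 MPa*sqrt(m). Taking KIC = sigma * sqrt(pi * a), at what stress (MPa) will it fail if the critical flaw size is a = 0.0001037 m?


Rearrange KIC = sigma * sqrt(pi * a):
  sigma = KIC / sqrt(pi * a)
  sqrt(pi * 0.0001037) = 0.018049
  sigma = 0.957 / 0.018049 = 53.02 MPa

53.02 MPa


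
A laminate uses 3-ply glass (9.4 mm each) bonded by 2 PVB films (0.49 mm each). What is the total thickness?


Total thickness = glass contribution + PVB contribution
  Glass: 3 * 9.4 = 28.2 mm
  PVB: 2 * 0.49 = 0.98 mm
  Total = 28.2 + 0.98 = 29.18 mm

29.18 mm


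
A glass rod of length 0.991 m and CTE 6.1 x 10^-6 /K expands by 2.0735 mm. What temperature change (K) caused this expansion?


Rearrange dL = alpha * L0 * dT for dT:
  dT = dL / (alpha * L0)
  dL (m) = 2.0735 / 1000 = 0.0020735
  dT = 0.0020735 / ((6.1 x 10^-6) * 0.991) = 343.0 K

343.0 K


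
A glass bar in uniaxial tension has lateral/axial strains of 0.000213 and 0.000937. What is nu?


Poisson's ratio: nu = lateral strain / axial strain
  nu = 0.000213 / 0.000937 = 0.2273

0.2273


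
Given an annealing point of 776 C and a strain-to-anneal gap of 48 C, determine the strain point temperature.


Strain point = annealing point - difference:
  T_strain = 776 - 48 = 728 C

728 C


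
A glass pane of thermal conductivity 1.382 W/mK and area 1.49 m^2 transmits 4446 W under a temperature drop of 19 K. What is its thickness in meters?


Fourier's law: t = k * A * dT / Q
  t = 1.382 * 1.49 * 19 / 4446
  t = 39.12442 / 4446 = 0.0088 m

0.0088 m


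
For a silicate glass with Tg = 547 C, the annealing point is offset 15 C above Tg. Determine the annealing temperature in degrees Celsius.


The annealing temperature is Tg plus the offset:
  T_anneal = 547 + 15 = 562 C

562 C


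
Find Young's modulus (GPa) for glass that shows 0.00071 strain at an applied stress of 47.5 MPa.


Young's modulus: E = stress / strain
  E = 47.5 MPa / 0.00071 = 66901.41 MPa
Convert to GPa: 66901.41 / 1000 = 66.9 GPa

66.9 GPa


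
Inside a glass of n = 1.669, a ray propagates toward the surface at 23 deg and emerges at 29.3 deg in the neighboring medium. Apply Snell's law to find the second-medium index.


Apply Snell's law: n1 * sin(theta1) = n2 * sin(theta2)
  n2 = n1 * sin(theta1) / sin(theta2)
  sin(23) = 0.390731
  sin(29.3) = 0.489382
  n2 = 1.669 * 0.390731 / 0.489382 = 1.3326

1.3326


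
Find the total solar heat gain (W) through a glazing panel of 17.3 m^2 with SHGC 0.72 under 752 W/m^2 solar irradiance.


Solar heat gain: Q = Area * SHGC * Irradiance
  Q = 17.3 * 0.72 * 752 = 9366.9 W

9366.9 W


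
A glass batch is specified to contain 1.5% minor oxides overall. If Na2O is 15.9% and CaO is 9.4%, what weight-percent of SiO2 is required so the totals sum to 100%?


Known pieces sum to 100%:
  SiO2 = 100 - (others + Na2O + CaO)
  SiO2 = 100 - (1.5 + 15.9 + 9.4) = 73.2%

73.2%


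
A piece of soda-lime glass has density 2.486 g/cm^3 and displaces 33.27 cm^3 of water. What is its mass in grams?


Rearrange rho = m / V:
  m = rho * V
  m = 2.486 * 33.27 = 82.709 g

82.709 g


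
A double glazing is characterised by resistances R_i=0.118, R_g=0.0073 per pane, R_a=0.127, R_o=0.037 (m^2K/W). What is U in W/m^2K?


Total thermal resistance (series):
  R_total = R_in + R_glass + R_air + R_glass + R_out
  R_total = 0.118 + 0.0073 + 0.127 + 0.0073 + 0.037 = 0.2966 m^2K/W
U-value = 1 / R_total = 1 / 0.2966 = 3.372 W/m^2K

3.372 W/m^2K


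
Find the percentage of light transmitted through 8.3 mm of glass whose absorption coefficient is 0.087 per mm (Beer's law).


Beer-Lambert law: T = exp(-alpha * thickness)
  exponent = -0.087 * 8.3 = -0.7221
  T = exp(-0.7221) = 0.4857
  Percentage = 0.4857 * 100 = 48.57%

48.57%


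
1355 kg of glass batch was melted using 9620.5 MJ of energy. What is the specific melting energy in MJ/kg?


Rearrange E = m * s for s:
  s = E / m
  s = 9620.5 / 1355 = 7.1 MJ/kg

7.1 MJ/kg


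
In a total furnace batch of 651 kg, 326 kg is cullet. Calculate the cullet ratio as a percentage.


Cullet ratio = (cullet mass / total batch mass) * 100
  Ratio = 326 / 651 * 100 = 50.08%

50.08%


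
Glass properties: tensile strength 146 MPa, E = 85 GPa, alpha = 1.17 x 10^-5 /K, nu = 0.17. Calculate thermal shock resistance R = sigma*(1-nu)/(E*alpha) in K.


Thermal shock resistance: R = sigma * (1 - nu) / (E * alpha)
  Numerator = 146 * (1 - 0.17) = 121.18
  Denominator = 85 * 1000 * (1.17 x 10^-5) = 0.9945
  R = 121.18 / 0.9945 = 121.9 K

121.9 K


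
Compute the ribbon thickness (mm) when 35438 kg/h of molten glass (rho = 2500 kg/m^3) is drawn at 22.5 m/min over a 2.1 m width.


Ribbon cross-section from mass balance:
  Volume rate = throughput / density = 35438 / 2500 = 14.1752 m^3/h
  thickness = volume rate / (speed * 60 * width), i.e.
  thickness = throughput / (60 * speed * width * density) * 1000
  thickness = 35438 / (60 * 22.5 * 2.1 * 2500) * 1000 = 5.0 mm

5.0 mm


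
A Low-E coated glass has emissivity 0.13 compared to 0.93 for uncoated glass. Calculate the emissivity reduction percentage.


Percentage reduction = (1 - coated/uncoated) * 100
  Ratio = 0.13 / 0.93 = 0.1398
  Reduction = (1 - 0.1398) * 100 = 86.0%

86.0%


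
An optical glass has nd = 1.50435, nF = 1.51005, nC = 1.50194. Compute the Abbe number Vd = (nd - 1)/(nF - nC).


Abbe number formula: Vd = (nd - 1) / (nF - nC)
  nd - 1 = 1.50435 - 1 = 0.50435
  nF - nC = 1.51005 - 1.50194 = 0.00811
  Vd = 0.50435 / 0.00811 = 62.19

62.19


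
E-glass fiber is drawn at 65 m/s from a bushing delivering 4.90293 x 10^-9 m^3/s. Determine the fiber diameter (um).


Cross-sectional area from continuity:
  A = Q / v = 4.90293 x 10^-9 / 65 = 7.542969 x 10^-11 m^2
Diameter from circular cross-section:
  d = sqrt(4A / pi) * 10^6 (m -> um)
  d = sqrt(4 * 7.542969 x 10^-11 / pi) * 10^6 = 9.8 um

9.8 um


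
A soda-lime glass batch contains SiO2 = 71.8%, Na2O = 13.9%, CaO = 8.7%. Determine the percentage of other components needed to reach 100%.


Sum the three major oxides:
  SiO2 + Na2O + CaO = 71.8 + 13.9 + 8.7 = 94.4%
Subtract from 100%:
  Others = 100 - 94.4 = 5.6%

5.6%


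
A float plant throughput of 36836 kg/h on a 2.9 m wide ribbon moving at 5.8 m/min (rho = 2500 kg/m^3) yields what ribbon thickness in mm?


Ribbon cross-section from mass balance:
  Volume rate = throughput / density = 36836 / 2500 = 14.7344 m^3/h
  thickness = volume rate / (speed * 60 * width), i.e.
  thickness = throughput / (60 * speed * width * density) * 1000
  thickness = 36836 / (60 * 5.8 * 2.9 * 2500) * 1000 = 14.6 mm

14.6 mm


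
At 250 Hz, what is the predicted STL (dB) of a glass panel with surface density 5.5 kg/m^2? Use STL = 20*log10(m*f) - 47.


Mass law: STL = 20 * log10(m * f) - 47
  m * f = 5.5 * 250 = 1375
  log10(1375) = 3.1383
  STL = 20 * 3.1383 - 47 = 62.766 - 47 = 15.8 dB

15.8 dB


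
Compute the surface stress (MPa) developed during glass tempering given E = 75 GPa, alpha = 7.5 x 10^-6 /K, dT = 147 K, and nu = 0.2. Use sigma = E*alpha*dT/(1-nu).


Tempering stress: sigma = E * alpha * dT / (1 - nu)
  E (MPa) = 75 * 1000 = 75000
  Numerator = 75000 * (7.5 x 10^-6) * 147 = 82.6875
  Denominator = 1 - 0.2 = 0.8
  sigma = 82.6875 / 0.8 = 103.4 MPa

103.4 MPa


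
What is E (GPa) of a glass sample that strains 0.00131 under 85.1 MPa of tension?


Young's modulus: E = stress / strain
  E = 85.1 MPa / 0.00131 = 64961.83 MPa
Convert to GPa: 64961.83 / 1000 = 64.96 GPa

64.96 GPa


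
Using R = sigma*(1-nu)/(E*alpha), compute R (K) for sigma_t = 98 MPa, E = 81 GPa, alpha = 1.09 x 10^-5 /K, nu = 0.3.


Thermal shock resistance: R = sigma * (1 - nu) / (E * alpha)
  Numerator = 98 * (1 - 0.3) = 68.6
  Denominator = 81 * 1000 * (1.09 x 10^-5) = 0.8829
  R = 68.6 / 0.8829 = 77.7 K

77.7 K


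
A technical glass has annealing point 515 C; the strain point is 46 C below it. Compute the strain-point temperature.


Strain point = annealing point - difference:
  T_strain = 515 - 46 = 469 C

469 C


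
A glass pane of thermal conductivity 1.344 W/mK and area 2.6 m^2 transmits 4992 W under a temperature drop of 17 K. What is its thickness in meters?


Fourier's law: t = k * A * dT / Q
  t = 1.344 * 2.6 * 17 / 4992
  t = 59.4048 / 4992 = 0.0119 m

0.0119 m


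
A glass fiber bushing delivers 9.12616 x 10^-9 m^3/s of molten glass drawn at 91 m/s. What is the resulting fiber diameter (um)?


Cross-sectional area from continuity:
  A = Q / v = 9.12616 x 10^-9 / 91 = 1.002875 x 10^-10 m^2
Diameter from circular cross-section:
  d = sqrt(4A / pi) * 10^6 (m -> um)
  d = sqrt(4 * 1.002875 x 10^-10 / pi) * 10^6 = 11.3 um

11.3 um


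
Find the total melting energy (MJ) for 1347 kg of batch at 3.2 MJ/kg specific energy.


Total energy = mass * specific energy
  E = 1347 * 3.2 = 4310.4 MJ

4310.4 MJ


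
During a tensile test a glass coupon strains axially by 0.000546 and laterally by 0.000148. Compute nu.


Poisson's ratio: nu = lateral strain / axial strain
  nu = 0.000148 / 0.000546 = 0.2711

0.2711


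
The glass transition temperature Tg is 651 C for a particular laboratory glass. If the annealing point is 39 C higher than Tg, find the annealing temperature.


The annealing temperature is Tg plus the offset:
  T_anneal = 651 + 39 = 690 C

690 C


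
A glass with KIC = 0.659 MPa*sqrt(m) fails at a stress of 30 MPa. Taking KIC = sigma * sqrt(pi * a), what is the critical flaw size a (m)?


Rearrange KIC = sigma * sqrt(pi * a):
  sqrt(pi * a) = KIC / sigma
  sqrt(pi * a) = 0.659 / 30 = 0.021967
  a = (KIC / sigma)^2 / pi
  a = 0.021967^2 / pi = 0.0001536 m

0.0001536 m


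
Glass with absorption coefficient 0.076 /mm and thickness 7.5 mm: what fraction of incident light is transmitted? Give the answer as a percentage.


Beer-Lambert law: T = exp(-alpha * thickness)
  exponent = -0.076 * 7.5 = -0.57
  T = exp(-0.57) = 0.5655
  Percentage = 0.5655 * 100 = 56.55%

56.55%


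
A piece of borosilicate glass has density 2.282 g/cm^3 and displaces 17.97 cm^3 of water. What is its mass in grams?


Rearrange rho = m / V:
  m = rho * V
  m = 2.282 * 17.97 = 41.008 g

41.008 g


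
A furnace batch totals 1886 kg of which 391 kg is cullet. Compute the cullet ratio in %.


Cullet ratio = (cullet mass / total batch mass) * 100
  Ratio = 391 / 1886 * 100 = 20.73%

20.73%


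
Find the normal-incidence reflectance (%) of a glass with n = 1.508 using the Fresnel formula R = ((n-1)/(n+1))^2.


Fresnel reflectance at normal incidence:
  R = ((n - 1)/(n + 1))^2
  (n - 1)/(n + 1) = (1.508 - 1)/(1.508 + 1) = 0.202552
  R = 0.202552^2 = 0.0410273
  R(%) = 0.0410273 * 100 = 4.103%

4.103%


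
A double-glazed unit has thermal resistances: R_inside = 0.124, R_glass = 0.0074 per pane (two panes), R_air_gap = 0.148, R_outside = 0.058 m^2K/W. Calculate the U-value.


Total thermal resistance (series):
  R_total = R_in + R_glass + R_air + R_glass + R_out
  R_total = 0.124 + 0.0074 + 0.148 + 0.0074 + 0.058 = 0.3448 m^2K/W
U-value = 1 / R_total = 1 / 0.3448 = 2.9 W/m^2K

2.9 W/m^2K


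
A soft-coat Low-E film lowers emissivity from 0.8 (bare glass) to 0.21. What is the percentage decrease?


Percentage reduction = (1 - coated/uncoated) * 100
  Ratio = 0.21 / 0.8 = 0.2625
  Reduction = (1 - 0.2625) * 100 = 73.8%

73.8%


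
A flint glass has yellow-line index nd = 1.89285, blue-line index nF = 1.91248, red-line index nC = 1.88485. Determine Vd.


Abbe number formula: Vd = (nd - 1) / (nF - nC)
  nd - 1 = 1.89285 - 1 = 0.89285
  nF - nC = 1.91248 - 1.88485 = 0.02763
  Vd = 0.89285 / 0.02763 = 32.31

32.31


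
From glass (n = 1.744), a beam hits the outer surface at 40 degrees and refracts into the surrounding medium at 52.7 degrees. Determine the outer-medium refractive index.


Apply Snell's law: n1 * sin(theta1) = n2 * sin(theta2)
  n2 = n1 * sin(theta1) / sin(theta2)
  sin(40) = 0.642788
  sin(52.7) = 0.795473
  n2 = 1.744 * 0.642788 / 0.795473 = 1.4093

1.4093


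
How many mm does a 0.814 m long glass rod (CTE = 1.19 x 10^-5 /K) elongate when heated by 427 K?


Thermal expansion formula: dL = alpha * L0 * dT
  dL = (1.19 x 10^-5) * 0.814 * 427 = 0.00413618 m
Convert to mm: 0.00413618 * 1000 = 4.1362 mm

4.1362 mm


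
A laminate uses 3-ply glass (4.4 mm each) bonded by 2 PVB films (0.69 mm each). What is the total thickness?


Total thickness = glass contribution + PVB contribution
  Glass: 3 * 4.4 = 13.2 mm
  PVB: 2 * 0.69 = 1.38 mm
  Total = 13.2 + 1.38 = 14.58 mm

14.58 mm


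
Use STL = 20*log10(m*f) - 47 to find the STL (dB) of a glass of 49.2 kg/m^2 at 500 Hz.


Mass law: STL = 20 * log10(m * f) - 47
  m * f = 49.2 * 500 = 24600
  log10(24600) = 4.39094
  STL = 20 * 4.39094 - 47 = 87.8188 - 47 = 40.8 dB

40.8 dB


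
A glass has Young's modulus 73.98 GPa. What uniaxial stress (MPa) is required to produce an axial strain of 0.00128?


Rearrange E = sigma / epsilon:
  sigma = E * epsilon
  E (MPa) = 73.98 * 1000 = 73980
  sigma = 73980 * 0.00128 = 94.69 MPa

94.69 MPa


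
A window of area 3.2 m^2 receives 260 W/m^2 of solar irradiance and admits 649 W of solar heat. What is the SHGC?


Rearrange Q = Area * SHGC * Irradiance:
  SHGC = Q / (Area * Irradiance)
  SHGC = 649 / (3.2 * 260) = 0.78

0.78


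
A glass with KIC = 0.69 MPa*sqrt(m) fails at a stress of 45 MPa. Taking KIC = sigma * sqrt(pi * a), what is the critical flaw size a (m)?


Rearrange KIC = sigma * sqrt(pi * a):
  sqrt(pi * a) = KIC / sigma
  sqrt(pi * a) = 0.69 / 45 = 0.015333
  a = (KIC / sigma)^2 / pi
  a = 0.015333^2 / pi = 0.0000748 m

0.0000748 m


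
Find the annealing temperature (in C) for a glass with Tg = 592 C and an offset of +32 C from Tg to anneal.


The annealing temperature is Tg plus the offset:
  T_anneal = 592 + 32 = 624 C

624 C


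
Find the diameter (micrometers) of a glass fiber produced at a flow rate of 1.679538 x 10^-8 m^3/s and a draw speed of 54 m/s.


Cross-sectional area from continuity:
  A = Q / v = 1.679538 x 10^-8 / 54 = 3.110256 x 10^-10 m^2
Diameter from circular cross-section:
  d = sqrt(4A / pi) * 10^6 (m -> um)
  d = sqrt(4 * 3.110256 x 10^-10 / pi) * 10^6 = 19.9 um

19.9 um


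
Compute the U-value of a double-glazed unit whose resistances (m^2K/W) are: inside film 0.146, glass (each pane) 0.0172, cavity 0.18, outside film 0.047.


Total thermal resistance (series):
  R_total = R_in + R_glass + R_air + R_glass + R_out
  R_total = 0.146 + 0.0172 + 0.18 + 0.0172 + 0.047 = 0.4074 m^2K/W
U-value = 1 / R_total = 1 / 0.4074 = 2.455 W/m^2K

2.455 W/m^2K


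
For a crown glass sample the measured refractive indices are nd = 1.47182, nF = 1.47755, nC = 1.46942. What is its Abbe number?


Abbe number formula: Vd = (nd - 1) / (nF - nC)
  nd - 1 = 1.47182 - 1 = 0.47182
  nF - nC = 1.47755 - 1.46942 = 0.00813
  Vd = 0.47182 / 0.00813 = 58.03

58.03


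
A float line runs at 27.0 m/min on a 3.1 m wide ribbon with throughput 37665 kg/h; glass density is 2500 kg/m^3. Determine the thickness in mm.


Ribbon cross-section from mass balance:
  Volume rate = throughput / density = 37665 / 2500 = 15.066 m^3/h
  thickness = volume rate / (speed * 60 * width), i.e.
  thickness = throughput / (60 * speed * width * density) * 1000
  thickness = 37665 / (60 * 27.0 * 3.1 * 2500) * 1000 = 3.0 mm

3.0 mm


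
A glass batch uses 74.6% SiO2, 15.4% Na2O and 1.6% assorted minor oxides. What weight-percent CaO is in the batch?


Pieces sum to 100%:
  CaO = 100 - (SiO2 + Na2O + others)
  CaO = 100 - (74.6 + 15.4 + 1.6) = 8.4%

8.4%


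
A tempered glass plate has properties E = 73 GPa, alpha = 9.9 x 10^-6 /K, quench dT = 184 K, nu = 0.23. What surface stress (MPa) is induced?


Tempering stress: sigma = E * alpha * dT / (1 - nu)
  E (MPa) = 73 * 1000 = 73000
  Numerator = 73000 * (9.9 x 10^-6) * 184 = 132.9768
  Denominator = 1 - 0.23 = 0.77
  sigma = 132.9768 / 0.77 = 172.7 MPa

172.7 MPa


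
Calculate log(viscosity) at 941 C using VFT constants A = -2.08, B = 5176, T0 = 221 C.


VFT equation: log(eta) = A + B / (T - T0)
  T - T0 = 941 - 221 = 720
  B / (T - T0) = 5176 / 720 = 7.189
  log(eta) = -2.08 + 7.189 = 5.109

5.109


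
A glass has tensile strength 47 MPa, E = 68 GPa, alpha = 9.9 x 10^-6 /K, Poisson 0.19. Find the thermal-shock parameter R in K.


Thermal shock resistance: R = sigma * (1 - nu) / (E * alpha)
  Numerator = 47 * (1 - 0.19) = 38.07
  Denominator = 68 * 1000 * (9.9 x 10^-6) = 0.6732
  R = 38.07 / 0.6732 = 56.6 K

56.6 K


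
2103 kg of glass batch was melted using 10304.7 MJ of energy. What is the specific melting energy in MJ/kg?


Rearrange E = m * s for s:
  s = E / m
  s = 10304.7 / 2103 = 4.9 MJ/kg

4.9 MJ/kg


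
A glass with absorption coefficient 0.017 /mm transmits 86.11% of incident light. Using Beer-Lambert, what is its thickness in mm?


Rearrange T = exp(-alpha * thickness):
  thickness = -ln(T) / alpha
  T = 86.11/100 = 0.8611
  ln(T) = -0.14954
  -ln(T) = 0.14954
  thickness = 0.14954 / 0.017 = 8.8 mm

8.8 mm


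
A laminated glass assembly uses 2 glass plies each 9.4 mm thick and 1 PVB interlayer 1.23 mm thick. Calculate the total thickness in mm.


Total thickness = glass contribution + PVB contribution
  Glass: 2 * 9.4 = 18.8 mm
  PVB: 1 * 1.23 = 1.23 mm
  Total = 18.8 + 1.23 = 20.03 mm

20.03 mm


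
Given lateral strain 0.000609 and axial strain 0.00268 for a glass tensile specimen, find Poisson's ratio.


Poisson's ratio: nu = lateral strain / axial strain
  nu = 0.000609 / 0.00268 = 0.2272

0.2272


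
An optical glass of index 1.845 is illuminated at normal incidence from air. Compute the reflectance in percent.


Fresnel reflectance at normal incidence:
  R = ((n - 1)/(n + 1))^2
  (n - 1)/(n + 1) = (1.845 - 1)/(1.845 + 1) = 0.297012
  R = 0.297012^2 = 0.0882161
  R(%) = 0.0882161 * 100 = 8.822%

8.822%


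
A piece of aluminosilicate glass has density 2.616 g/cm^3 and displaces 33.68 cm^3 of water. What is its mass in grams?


Rearrange rho = m / V:
  m = rho * V
  m = 2.616 * 33.68 = 88.107 g

88.107 g


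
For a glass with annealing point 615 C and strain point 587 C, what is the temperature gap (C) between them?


Gap = T_anneal - T_strain:
  gap = 615 - 587 = 28 C

28 C


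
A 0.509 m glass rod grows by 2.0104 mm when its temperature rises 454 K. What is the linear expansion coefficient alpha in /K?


Rearrange dL = alpha * L0 * dT for alpha:
  alpha = dL / (L0 * dT)
  alpha = (2.0104 / 1000) / (0.509 * 454) = 0.0000087 /K = 8.7 x 10^-6 /K

8.7 x 10^-6 /K


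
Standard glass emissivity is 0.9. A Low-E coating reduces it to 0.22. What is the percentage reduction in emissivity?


Percentage reduction = (1 - coated/uncoated) * 100
  Ratio = 0.22 / 0.9 = 0.2444
  Reduction = (1 - 0.2444) * 100 = 75.6%

75.6%


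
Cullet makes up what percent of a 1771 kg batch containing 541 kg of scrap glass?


Cullet ratio = (cullet mass / total batch mass) * 100
  Ratio = 541 / 1771 * 100 = 30.55%

30.55%


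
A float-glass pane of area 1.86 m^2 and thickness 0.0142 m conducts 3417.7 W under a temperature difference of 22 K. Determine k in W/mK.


Fourier's law rearranged: k = Q * t / (A * dT)
  Numerator = 3417.7 * 0.0142 = 48.53134
  Denominator = 1.86 * 22 = 40.92
  k = 48.53134 / 40.92 = 1.186 W/mK

1.186 W/mK


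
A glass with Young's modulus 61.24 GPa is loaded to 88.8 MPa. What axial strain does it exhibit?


Rearrange E = sigma / epsilon:
  epsilon = sigma / E
  E (MPa) = 61.24 * 1000 = 61240
  epsilon = 88.8 / 61240 = 0.00145

0.00145


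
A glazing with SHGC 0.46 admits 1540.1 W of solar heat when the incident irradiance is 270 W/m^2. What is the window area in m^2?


Rearrange Q = Area * SHGC * Irradiance:
  Area = Q / (SHGC * Irradiance)
  Area = 1540.1 / (0.46 * 270) = 12.4 m^2

12.4 m^2


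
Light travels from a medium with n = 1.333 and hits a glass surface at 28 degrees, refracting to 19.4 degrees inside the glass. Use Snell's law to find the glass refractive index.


Apply Snell's law: n1 * sin(theta1) = n2 * sin(theta2)
  n2 = n1 * sin(theta1) / sin(theta2)
  sin(28) = 0.469472
  sin(19.4) = 0.332161
  n2 = 1.333 * 0.469472 / 0.332161 = 1.884

1.884


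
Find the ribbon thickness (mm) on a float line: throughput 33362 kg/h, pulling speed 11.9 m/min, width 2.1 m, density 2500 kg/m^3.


Ribbon cross-section from mass balance:
  Volume rate = throughput / density = 33362 / 2500 = 13.3448 m^3/h
  thickness = volume rate / (speed * 60 * width), i.e.
  thickness = throughput / (60 * speed * width * density) * 1000
  thickness = 33362 / (60 * 11.9 * 2.1 * 2500) * 1000 = 8.9 mm

8.9 mm


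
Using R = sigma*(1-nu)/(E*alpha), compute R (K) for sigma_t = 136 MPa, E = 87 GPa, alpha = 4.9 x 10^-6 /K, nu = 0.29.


Thermal shock resistance: R = sigma * (1 - nu) / (E * alpha)
  Numerator = 136 * (1 - 0.29) = 96.56
  Denominator = 87 * 1000 * (4.9 x 10^-6) = 0.4263
  R = 96.56 / 0.4263 = 226.5 K

226.5 K


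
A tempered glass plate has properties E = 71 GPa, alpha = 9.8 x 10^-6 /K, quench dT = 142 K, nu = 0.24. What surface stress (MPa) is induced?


Tempering stress: sigma = E * alpha * dT / (1 - nu)
  E (MPa) = 71 * 1000 = 71000
  Numerator = 71000 * (9.8 x 10^-6) * 142 = 98.8036
  Denominator = 1 - 0.24 = 0.76
  sigma = 98.8036 / 0.76 = 130.0 MPa

130.0 MPa


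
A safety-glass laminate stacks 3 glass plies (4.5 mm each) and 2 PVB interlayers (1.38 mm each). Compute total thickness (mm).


Total thickness = glass contribution + PVB contribution
  Glass: 3 * 4.5 = 13.5 mm
  PVB: 2 * 1.38 = 2.76 mm
  Total = 13.5 + 2.76 = 16.26 mm

16.26 mm


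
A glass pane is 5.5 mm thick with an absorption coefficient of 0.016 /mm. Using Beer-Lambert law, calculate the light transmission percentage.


Beer-Lambert law: T = exp(-alpha * thickness)
  exponent = -0.016 * 5.5 = -0.088
  T = exp(-0.088) = 0.9158
  Percentage = 0.9158 * 100 = 91.58%

91.58%


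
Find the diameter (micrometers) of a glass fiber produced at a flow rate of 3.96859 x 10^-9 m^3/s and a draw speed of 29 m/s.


Cross-sectional area from continuity:
  A = Q / v = 3.96859 x 10^-9 / 29 = 1.368479 x 10^-10 m^2
Diameter from circular cross-section:
  d = sqrt(4A / pi) * 10^6 (m -> um)
  d = sqrt(4 * 1.368479 x 10^-10 / pi) * 10^6 = 13.2 um

13.2 um


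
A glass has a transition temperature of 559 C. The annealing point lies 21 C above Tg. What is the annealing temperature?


The annealing temperature is Tg plus the offset:
  T_anneal = 559 + 21 = 580 C

580 C


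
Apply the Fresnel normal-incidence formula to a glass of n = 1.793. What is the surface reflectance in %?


Fresnel reflectance at normal incidence:
  R = ((n - 1)/(n + 1))^2
  (n - 1)/(n + 1) = (1.793 - 1)/(1.793 + 1) = 0.283924
  R = 0.283924^2 = 0.0806128
  R(%) = 0.0806128 * 100 = 8.061%

8.061%


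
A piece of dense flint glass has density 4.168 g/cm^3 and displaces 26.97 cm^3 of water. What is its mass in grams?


Rearrange rho = m / V:
  m = rho * V
  m = 4.168 * 26.97 = 112.411 g

112.411 g


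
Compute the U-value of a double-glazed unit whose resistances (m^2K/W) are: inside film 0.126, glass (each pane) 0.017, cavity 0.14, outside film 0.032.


Total thermal resistance (series):
  R_total = R_in + R_glass + R_air + R_glass + R_out
  R_total = 0.126 + 0.017 + 0.14 + 0.017 + 0.032 = 0.332 m^2K/W
U-value = 1 / R_total = 1 / 0.332 = 3.012 W/m^2K

3.012 W/m^2K


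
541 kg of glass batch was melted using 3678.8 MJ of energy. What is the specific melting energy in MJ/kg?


Rearrange E = m * s for s:
  s = E / m
  s = 3678.8 / 541 = 6.8 MJ/kg

6.8 MJ/kg


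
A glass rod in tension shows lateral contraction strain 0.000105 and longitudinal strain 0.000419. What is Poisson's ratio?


Poisson's ratio: nu = lateral strain / axial strain
  nu = 0.000105 / 0.000419 = 0.2506

0.2506


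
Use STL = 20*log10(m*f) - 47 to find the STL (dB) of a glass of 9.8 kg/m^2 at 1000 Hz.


Mass law: STL = 20 * log10(m * f) - 47
  m * f = 9.8 * 1000 = 9800
  log10(9800) = 3.99123
  STL = 20 * 3.99123 - 47 = 79.8246 - 47 = 32.8 dB

32.8 dB


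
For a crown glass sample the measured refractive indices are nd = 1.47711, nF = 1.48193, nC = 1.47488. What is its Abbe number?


Abbe number formula: Vd = (nd - 1) / (nF - nC)
  nd - 1 = 1.47711 - 1 = 0.47711
  nF - nC = 1.48193 - 1.47488 = 0.00705
  Vd = 0.47711 / 0.00705 = 67.68

67.68


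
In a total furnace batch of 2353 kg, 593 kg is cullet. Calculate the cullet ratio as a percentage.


Cullet ratio = (cullet mass / total batch mass) * 100
  Ratio = 593 / 2353 * 100 = 25.2%

25.2%


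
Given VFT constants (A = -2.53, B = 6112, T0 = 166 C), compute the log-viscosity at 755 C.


VFT equation: log(eta) = A + B / (T - T0)
  T - T0 = 755 - 166 = 589
  B / (T - T0) = 6112 / 589 = 10.377
  log(eta) = -2.53 + 10.377 = 7.847

7.847


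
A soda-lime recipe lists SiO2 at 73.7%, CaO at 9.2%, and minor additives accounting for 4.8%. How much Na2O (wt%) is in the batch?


Pieces sum to 100%:
  Na2O = 100 - (SiO2 + CaO + others)
  Na2O = 100 - (73.7 + 9.2 + 4.8) = 12.3%

12.3%


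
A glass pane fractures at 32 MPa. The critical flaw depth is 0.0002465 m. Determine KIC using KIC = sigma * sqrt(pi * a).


Fracture toughness: KIC = sigma * sqrt(pi * a)
  pi * a = pi * 0.0002465 = 0.000774403
  sqrt(pi * a) = 0.027828
  KIC = 32 * 0.027828 = 0.89 MPa*sqrt(m)

0.89 MPa*sqrt(m)


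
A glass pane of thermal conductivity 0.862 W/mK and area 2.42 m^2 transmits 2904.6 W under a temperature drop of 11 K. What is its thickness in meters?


Fourier's law: t = k * A * dT / Q
  t = 0.862 * 2.42 * 11 / 2904.6
  t = 22.94644 / 2904.6 = 0.0079 m

0.0079 m


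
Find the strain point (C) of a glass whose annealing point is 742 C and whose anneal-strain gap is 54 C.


Strain point = annealing point - difference:
  T_strain = 742 - 54 = 688 C

688 C


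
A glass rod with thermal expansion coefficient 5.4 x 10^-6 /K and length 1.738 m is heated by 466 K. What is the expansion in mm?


Thermal expansion formula: dL = alpha * L0 * dT
  dL = (5.4 x 10^-6) * 1.738 * 466 = 0.0043735 m
Convert to mm: 0.0043735 * 1000 = 4.3735 mm

4.3735 mm


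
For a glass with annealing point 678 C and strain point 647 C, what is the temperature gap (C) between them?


Gap = T_anneal - T_strain:
  gap = 678 - 647 = 31 C

31 C


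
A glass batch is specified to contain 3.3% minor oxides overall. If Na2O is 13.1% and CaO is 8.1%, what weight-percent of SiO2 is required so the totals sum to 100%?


Known pieces sum to 100%:
  SiO2 = 100 - (others + Na2O + CaO)
  SiO2 = 100 - (3.3 + 13.1 + 8.1) = 75.5%

75.5%


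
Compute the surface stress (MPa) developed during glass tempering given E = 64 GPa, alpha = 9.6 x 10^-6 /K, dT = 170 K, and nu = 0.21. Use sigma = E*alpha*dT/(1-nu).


Tempering stress: sigma = E * alpha * dT / (1 - nu)
  E (MPa) = 64 * 1000 = 64000
  Numerator = 64000 * (9.6 x 10^-6) * 170 = 104.448
  Denominator = 1 - 0.21 = 0.79
  sigma = 104.448 / 0.79 = 132.2 MPa

132.2 MPa


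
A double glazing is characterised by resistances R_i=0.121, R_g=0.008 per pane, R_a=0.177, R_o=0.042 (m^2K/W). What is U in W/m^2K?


Total thermal resistance (series):
  R_total = R_in + R_glass + R_air + R_glass + R_out
  R_total = 0.121 + 0.008 + 0.177 + 0.008 + 0.042 = 0.356 m^2K/W
U-value = 1 / R_total = 1 / 0.356 = 2.809 W/m^2K

2.809 W/m^2K


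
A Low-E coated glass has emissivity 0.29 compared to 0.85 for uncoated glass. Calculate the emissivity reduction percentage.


Percentage reduction = (1 - coated/uncoated) * 100
  Ratio = 0.29 / 0.85 = 0.3412
  Reduction = (1 - 0.3412) * 100 = 65.9%

65.9%


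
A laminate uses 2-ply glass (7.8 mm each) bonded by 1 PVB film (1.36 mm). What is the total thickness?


Total thickness = glass contribution + PVB contribution
  Glass: 2 * 7.8 = 15.6 mm
  PVB: 1 * 1.36 = 1.36 mm
  Total = 15.6 + 1.36 = 16.96 mm

16.96 mm


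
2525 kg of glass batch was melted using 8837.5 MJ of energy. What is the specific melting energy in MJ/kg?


Rearrange E = m * s for s:
  s = E / m
  s = 8837.5 / 2525 = 3.5 MJ/kg

3.5 MJ/kg


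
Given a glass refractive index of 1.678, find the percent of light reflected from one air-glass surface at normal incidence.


Fresnel reflectance at normal incidence:
  R = ((n - 1)/(n + 1))^2
  (n - 1)/(n + 1) = (1.678 - 1)/(1.678 + 1) = 0.253174
  R = 0.253174^2 = 0.0640971
  R(%) = 0.0640971 * 100 = 6.41%

6.41%


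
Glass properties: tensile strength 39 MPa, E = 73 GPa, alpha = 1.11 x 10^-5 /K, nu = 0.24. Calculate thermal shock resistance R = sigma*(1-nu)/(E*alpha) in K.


Thermal shock resistance: R = sigma * (1 - nu) / (E * alpha)
  Numerator = 39 * (1 - 0.24) = 29.64
  Denominator = 73 * 1000 * (1.11 x 10^-5) = 0.8103
  R = 29.64 / 0.8103 = 36.6 K

36.6 K


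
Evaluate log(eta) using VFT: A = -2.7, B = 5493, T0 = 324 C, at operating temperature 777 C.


VFT equation: log(eta) = A + B / (T - T0)
  T - T0 = 777 - 324 = 453
  B / (T - T0) = 5493 / 453 = 12.126
  log(eta) = -2.7 + 12.126 = 9.426

9.426


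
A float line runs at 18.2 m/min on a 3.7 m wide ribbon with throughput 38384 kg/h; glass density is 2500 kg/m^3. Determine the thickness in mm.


Ribbon cross-section from mass balance:
  Volume rate = throughput / density = 38384 / 2500 = 15.3536 m^3/h
  thickness = volume rate / (speed * 60 * width), i.e.
  thickness = throughput / (60 * speed * width * density) * 1000
  thickness = 38384 / (60 * 18.2 * 3.7 * 2500) * 1000 = 3.8 mm

3.8 mm


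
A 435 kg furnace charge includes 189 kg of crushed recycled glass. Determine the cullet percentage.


Cullet ratio = (cullet mass / total batch mass) * 100
  Ratio = 189 / 435 * 100 = 43.45%

43.45%


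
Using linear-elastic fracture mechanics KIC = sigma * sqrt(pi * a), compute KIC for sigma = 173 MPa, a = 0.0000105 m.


Fracture toughness: KIC = sigma * sqrt(pi * a)
  pi * a = pi * 0.0000105 = 0.000032987
  sqrt(pi * a) = 0.005743
  KIC = 173 * 0.005743 = 0.994 MPa*sqrt(m)

0.994 MPa*sqrt(m)


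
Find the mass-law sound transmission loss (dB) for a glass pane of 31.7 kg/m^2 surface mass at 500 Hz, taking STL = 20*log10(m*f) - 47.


Mass law: STL = 20 * log10(m * f) - 47
  m * f = 31.7 * 500 = 15850
  log10(15850) = 4.20003
  STL = 20 * 4.20003 - 47 = 84.0006 - 47 = 37.0 dB

37.0 dB


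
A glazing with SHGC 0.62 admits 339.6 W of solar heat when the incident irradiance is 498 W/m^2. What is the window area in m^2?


Rearrange Q = Area * SHGC * Irradiance:
  Area = Q / (SHGC * Irradiance)
  Area = 339.6 / (0.62 * 498) = 1.1 m^2

1.1 m^2


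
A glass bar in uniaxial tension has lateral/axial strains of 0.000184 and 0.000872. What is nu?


Poisson's ratio: nu = lateral strain / axial strain
  nu = 0.000184 / 0.000872 = 0.211

0.211


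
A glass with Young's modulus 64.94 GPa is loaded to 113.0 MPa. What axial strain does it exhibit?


Rearrange E = sigma / epsilon:
  epsilon = sigma / E
  E (MPa) = 64.94 * 1000 = 64940
  epsilon = 113.0 / 64940 = 0.00174

0.00174


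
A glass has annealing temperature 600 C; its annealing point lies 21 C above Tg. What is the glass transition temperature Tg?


Rearrange T_anneal = Tg + offset for Tg:
  Tg = T_anneal - offset = 600 - 21 = 579 C

579 C


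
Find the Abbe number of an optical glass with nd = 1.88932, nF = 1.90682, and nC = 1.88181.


Abbe number formula: Vd = (nd - 1) / (nF - nC)
  nd - 1 = 1.88932 - 1 = 0.88932
  nF - nC = 1.90682 - 1.88181 = 0.02501
  Vd = 0.88932 / 0.02501 = 35.56

35.56


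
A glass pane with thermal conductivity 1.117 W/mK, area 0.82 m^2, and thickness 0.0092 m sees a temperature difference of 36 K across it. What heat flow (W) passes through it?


Fourier's law: Q = k * A * dT / t
  Q = 1.117 * 0.82 * 36 / 0.0092
  Q = 32.97384 / 0.0092 = 3584.1 W

3584.1 W


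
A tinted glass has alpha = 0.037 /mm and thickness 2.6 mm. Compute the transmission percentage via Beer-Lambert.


Beer-Lambert law: T = exp(-alpha * thickness)
  exponent = -0.037 * 2.6 = -0.0962
  T = exp(-0.0962) = 0.9083
  Percentage = 0.9083 * 100 = 90.83%

90.83%


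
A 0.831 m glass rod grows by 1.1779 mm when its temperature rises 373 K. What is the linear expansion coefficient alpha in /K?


Rearrange dL = alpha * L0 * dT for alpha:
  alpha = dL / (L0 * dT)
  alpha = (1.1779 / 1000) / (0.831 * 373) = 0.0000038 /K = 3.8 x 10^-6 /K

3.8 x 10^-6 /K


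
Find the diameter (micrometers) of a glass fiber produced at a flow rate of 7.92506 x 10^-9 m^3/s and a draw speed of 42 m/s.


Cross-sectional area from continuity:
  A = Q / v = 7.92506 x 10^-9 / 42 = 1.886919 x 10^-10 m^2
Diameter from circular cross-section:
  d = sqrt(4A / pi) * 10^6 (m -> um)
  d = sqrt(4 * 1.886919 x 10^-10 / pi) * 10^6 = 15.5 um

15.5 um


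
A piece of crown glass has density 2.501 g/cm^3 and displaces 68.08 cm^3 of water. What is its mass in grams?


Rearrange rho = m / V:
  m = rho * V
  m = 2.501 * 68.08 = 170.268 g

170.268 g


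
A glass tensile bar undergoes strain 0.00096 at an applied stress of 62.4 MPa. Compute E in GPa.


Young's modulus: E = stress / strain
  E = 62.4 MPa / 0.00096 = 65000 MPa
Convert to GPa: 65000 / 1000 = 65.0 GPa

65.0 GPa


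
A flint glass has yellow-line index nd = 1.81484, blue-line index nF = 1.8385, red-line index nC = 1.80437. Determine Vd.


Abbe number formula: Vd = (nd - 1) / (nF - nC)
  nd - 1 = 1.81484 - 1 = 0.81484
  nF - nC = 1.8385 - 1.80437 = 0.03413
  Vd = 0.81484 / 0.03413 = 23.87

23.87


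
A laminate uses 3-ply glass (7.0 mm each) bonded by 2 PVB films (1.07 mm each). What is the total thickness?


Total thickness = glass contribution + PVB contribution
  Glass: 3 * 7.0 = 21.0 mm
  PVB: 2 * 1.07 = 2.14 mm
  Total = 21.0 + 2.14 = 23.14 mm

23.14 mm


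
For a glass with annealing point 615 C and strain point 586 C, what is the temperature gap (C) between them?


Gap = T_anneal - T_strain:
  gap = 615 - 586 = 29 C

29 C


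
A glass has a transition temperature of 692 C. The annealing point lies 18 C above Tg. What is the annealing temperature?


The annealing temperature is Tg plus the offset:
  T_anneal = 692 + 18 = 710 C

710 C


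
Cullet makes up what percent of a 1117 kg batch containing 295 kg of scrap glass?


Cullet ratio = (cullet mass / total batch mass) * 100
  Ratio = 295 / 1117 * 100 = 26.41%

26.41%


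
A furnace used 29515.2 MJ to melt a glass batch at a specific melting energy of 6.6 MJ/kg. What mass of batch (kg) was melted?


Rearrange E = m * s for m:
  m = E / s
  m = 29515.2 / 6.6 = 4472.0 kg

4472.0 kg


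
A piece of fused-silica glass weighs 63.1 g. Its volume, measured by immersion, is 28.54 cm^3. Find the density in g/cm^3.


Use the definition of density:
  rho = mass / volume
  rho = 63.1 / 28.54 = 2.211 g/cm^3

2.211 g/cm^3


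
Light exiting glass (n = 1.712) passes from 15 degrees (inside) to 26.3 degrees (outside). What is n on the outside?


Apply Snell's law: n1 * sin(theta1) = n2 * sin(theta2)
  n2 = n1 * sin(theta1) / sin(theta2)
  sin(15) = 0.258819
  sin(26.3) = 0.443071
  n2 = 1.712 * 0.258819 / 0.443071 = 1.0001

1.0001


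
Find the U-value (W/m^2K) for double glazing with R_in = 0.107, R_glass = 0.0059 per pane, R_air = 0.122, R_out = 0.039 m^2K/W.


Total thermal resistance (series):
  R_total = R_in + R_glass + R_air + R_glass + R_out
  R_total = 0.107 + 0.0059 + 0.122 + 0.0059 + 0.039 = 0.2798 m^2K/W
U-value = 1 / R_total = 1 / 0.2798 = 3.574 W/m^2K

3.574 W/m^2K


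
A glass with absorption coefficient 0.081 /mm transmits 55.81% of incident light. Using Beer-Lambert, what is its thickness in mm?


Rearrange T = exp(-alpha * thickness):
  thickness = -ln(T) / alpha
  T = 55.81/100 = 0.5581
  ln(T) = -0.58322
  -ln(T) = 0.58322
  thickness = 0.58322 / 0.081 = 7.2 mm

7.2 mm


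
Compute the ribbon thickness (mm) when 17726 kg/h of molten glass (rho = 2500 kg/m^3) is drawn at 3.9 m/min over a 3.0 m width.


Ribbon cross-section from mass balance:
  Volume rate = throughput / density = 17726 / 2500 = 7.0904 m^3/h
  thickness = volume rate / (speed * 60 * width), i.e.
  thickness = throughput / (60 * speed * width * density) * 1000
  thickness = 17726 / (60 * 3.9 * 3.0 * 2500) * 1000 = 10.1 mm

10.1 mm


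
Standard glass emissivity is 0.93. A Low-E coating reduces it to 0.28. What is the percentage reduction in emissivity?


Percentage reduction = (1 - coated/uncoated) * 100
  Ratio = 0.28 / 0.93 = 0.3011
  Reduction = (1 - 0.3011) * 100 = 69.9%

69.9%


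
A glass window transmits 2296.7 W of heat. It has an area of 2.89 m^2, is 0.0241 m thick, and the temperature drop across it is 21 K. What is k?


Fourier's law rearranged: k = Q * t / (A * dT)
  Numerator = 2296.7 * 0.0241 = 55.35047
  Denominator = 2.89 * 21 = 60.69
  k = 55.35047 / 60.69 = 0.912 W/mK

0.912 W/mK


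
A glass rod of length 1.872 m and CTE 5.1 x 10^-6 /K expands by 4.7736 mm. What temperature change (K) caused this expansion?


Rearrange dL = alpha * L0 * dT for dT:
  dT = dL / (alpha * L0)
  dL (m) = 4.7736 / 1000 = 0.0047736
  dT = 0.0047736 / ((5.1 x 10^-6) * 1.872) = 500.0 K

500.0 K


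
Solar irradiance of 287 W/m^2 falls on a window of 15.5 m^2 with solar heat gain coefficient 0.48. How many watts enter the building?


Solar heat gain: Q = Area * SHGC * Irradiance
  Q = 15.5 * 0.48 * 287 = 2135.3 W

2135.3 W


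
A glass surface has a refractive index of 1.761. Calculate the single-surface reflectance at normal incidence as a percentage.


Fresnel reflectance at normal incidence:
  R = ((n - 1)/(n + 1))^2
  (n - 1)/(n + 1) = (1.761 - 1)/(1.761 + 1) = 0.275625
  R = 0.275625^2 = 0.0759691
  R(%) = 0.0759691 * 100 = 7.597%

7.597%


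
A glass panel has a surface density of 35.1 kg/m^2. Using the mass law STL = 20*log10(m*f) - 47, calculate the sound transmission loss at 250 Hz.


Mass law: STL = 20 * log10(m * f) - 47
  m * f = 35.1 * 250 = 8775
  log10(8775) = 3.94325
  STL = 20 * 3.94325 - 47 = 78.865 - 47 = 31.9 dB

31.9 dB


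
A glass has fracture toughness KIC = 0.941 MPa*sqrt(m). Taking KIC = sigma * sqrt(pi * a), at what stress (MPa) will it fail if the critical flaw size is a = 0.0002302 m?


Rearrange KIC = sigma * sqrt(pi * a):
  sigma = KIC / sqrt(pi * a)
  sqrt(pi * 0.0002302) = 0.026892
  sigma = 0.941 / 0.026892 = 34.99 MPa

34.99 MPa


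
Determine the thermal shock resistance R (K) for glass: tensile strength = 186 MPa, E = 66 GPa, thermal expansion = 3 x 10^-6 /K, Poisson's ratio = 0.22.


Thermal shock resistance: R = sigma * (1 - nu) / (E * alpha)
  Numerator = 186 * (1 - 0.22) = 145.08
  Denominator = 66 * 1000 * (3 x 10^-6) = 0.198
  R = 145.08 / 0.198 = 732.7 K

732.7 K
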